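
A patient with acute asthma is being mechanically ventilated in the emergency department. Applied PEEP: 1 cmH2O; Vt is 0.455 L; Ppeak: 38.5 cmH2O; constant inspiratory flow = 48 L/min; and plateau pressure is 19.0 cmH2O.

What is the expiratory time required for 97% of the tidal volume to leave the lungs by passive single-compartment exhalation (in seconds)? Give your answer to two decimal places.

2.16

Flow: 48 L/min ÷ 60 = 0.8 L/s.
R = (PIP − Pplat)/V̇ = (38.5 − 19.0) / 0.8 = 19.5/0.8 = 24.375 cmH2O·s/L.
C = Vt/(Pplat − PEEP) = 455.0 / (19.0 − 1) = 455.0/18.0 = 25.278 mL/cmH2O.
τ = R × C = 24.375 × 0.02528 L/cmH2O = 0.6162 s.
t = −τ·ln(1 − 0.97) = −0.6162·ln(0.03) = 2.161 s.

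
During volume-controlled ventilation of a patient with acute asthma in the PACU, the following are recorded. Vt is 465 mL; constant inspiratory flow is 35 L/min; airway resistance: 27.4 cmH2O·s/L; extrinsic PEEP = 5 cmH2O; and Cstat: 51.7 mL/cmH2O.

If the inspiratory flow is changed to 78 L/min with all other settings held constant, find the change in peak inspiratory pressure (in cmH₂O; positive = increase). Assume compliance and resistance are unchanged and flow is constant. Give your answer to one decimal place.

19.6

Flow: 35 L/min ÷ 60 = 0.5833 L/s.
New flow: 78 L/min ÷ 60 = 1.3 L/s.
PIP = Vt/C + R·V̇ + PEEP (constant-flow equation of motion).
Only the resistive term changes: ΔPIP = R × ΔV̇ = 27.4 × (1.3 − 0.5833) = 27.4 × 0.7167 = 19.638 cmH2O.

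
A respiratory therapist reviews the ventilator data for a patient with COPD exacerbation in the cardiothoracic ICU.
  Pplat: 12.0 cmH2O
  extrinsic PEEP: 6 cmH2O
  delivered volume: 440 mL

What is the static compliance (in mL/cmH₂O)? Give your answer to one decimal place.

73.3

Cstat = Vt / (Pplat − PEEP) = 440 / (12.0 − 6) = 440 / 6.0 = 73.333 mL/cmH2O.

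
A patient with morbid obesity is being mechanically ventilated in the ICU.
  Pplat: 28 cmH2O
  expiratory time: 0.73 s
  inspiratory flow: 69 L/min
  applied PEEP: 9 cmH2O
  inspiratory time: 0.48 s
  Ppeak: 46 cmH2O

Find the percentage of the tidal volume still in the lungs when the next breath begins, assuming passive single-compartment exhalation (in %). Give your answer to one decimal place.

20.1

Flow: 69 L/min ÷ 60 = 1.15 L/s.
Vt = flow × Ti = 1.15 L/s × 0.48 s × 1000 mL/L = 552.0 mL.
R = (PIP − Pplat)/V̇ = (46 − 28) / 1.15 = 18.0/1.15 = 15.652 cmH2O·s/L.
C = Vt/(Pplat − PEEP) = 552.0 / (28 − 9) = 552.0/19.0 = 29.053 mL/cmH2O.
τ = R × C = 15.652 × 0.02905 L/cmH2O = 0.4547 s.
Fraction remaining at end-expiration = e^(−Te/τ) = e^(−0.73/0.4547) = 0.2008 → 20.08%.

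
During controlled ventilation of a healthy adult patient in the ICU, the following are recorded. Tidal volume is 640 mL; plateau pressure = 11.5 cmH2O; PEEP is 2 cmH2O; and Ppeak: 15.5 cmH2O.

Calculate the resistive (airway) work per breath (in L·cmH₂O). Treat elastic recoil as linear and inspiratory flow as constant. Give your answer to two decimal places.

With constant inspiratory flow the resistive pressure is constant at PIP − Pplat = 15.5 − 11.5 = 4.0 cmH2O, so resistive work = 4.0 × 0.640 = 2.56 L·cmH2O.

2.56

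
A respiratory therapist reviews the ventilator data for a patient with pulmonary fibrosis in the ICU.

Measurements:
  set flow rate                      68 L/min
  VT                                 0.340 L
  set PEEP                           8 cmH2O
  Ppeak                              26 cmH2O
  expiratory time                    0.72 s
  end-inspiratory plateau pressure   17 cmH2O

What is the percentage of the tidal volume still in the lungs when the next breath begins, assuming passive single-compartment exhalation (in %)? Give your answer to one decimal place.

9.1

Flow: 68 L/min ÷ 60 = 1.1333 L/s.
R = (PIP − Pplat)/V̇ = (26 − 17) / 1.1333 = 9.0/1.1333 = 7.941 cmH2O·s/L.
C = Vt/(Pplat − PEEP) = 340.0 / (17 − 8) = 340.0/9.0 = 37.778 mL/cmH2O.
τ = R × C = 7.941 × 0.03778 L/cmH2O = 0.3 s.
Fraction remaining at end-expiration = e^(−Te/τ) = e^(−0.72/0.3) = 0.09072 → 9.072%.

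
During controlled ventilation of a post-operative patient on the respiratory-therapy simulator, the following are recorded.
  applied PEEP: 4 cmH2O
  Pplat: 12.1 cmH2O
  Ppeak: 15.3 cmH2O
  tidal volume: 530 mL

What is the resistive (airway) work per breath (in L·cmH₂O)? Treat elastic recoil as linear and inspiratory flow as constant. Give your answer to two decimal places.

With constant inspiratory flow the resistive pressure is constant at PIP − Pplat = 15.3 − 12.1 = 3.2 cmH2O, so resistive work = 3.2 × 0.530 = 1.696 L·cmH2O.

1.70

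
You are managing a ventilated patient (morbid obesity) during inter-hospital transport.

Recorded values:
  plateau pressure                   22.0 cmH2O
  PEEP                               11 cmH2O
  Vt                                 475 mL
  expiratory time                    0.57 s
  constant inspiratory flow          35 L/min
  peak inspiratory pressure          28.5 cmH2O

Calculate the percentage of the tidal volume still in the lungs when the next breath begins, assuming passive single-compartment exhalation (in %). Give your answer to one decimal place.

30.6

Flow: 35 L/min ÷ 60 = 0.5833 L/s.
R = (PIP − Pplat)/V̇ = (28.5 − 22.0) / 0.5833 = 6.5/0.5833 = 11.143 cmH2O·s/L.
C = Vt/(Pplat − PEEP) = 475.0 / (22.0 − 11) = 475.0/11.0 = 43.182 mL/cmH2O.
τ = R × C = 11.143 × 0.04318 L/cmH2O = 0.4812 s.
Fraction remaining at end-expiration = e^(−Te/τ) = e^(−0.57/0.4812) = 0.3059 → 30.59%.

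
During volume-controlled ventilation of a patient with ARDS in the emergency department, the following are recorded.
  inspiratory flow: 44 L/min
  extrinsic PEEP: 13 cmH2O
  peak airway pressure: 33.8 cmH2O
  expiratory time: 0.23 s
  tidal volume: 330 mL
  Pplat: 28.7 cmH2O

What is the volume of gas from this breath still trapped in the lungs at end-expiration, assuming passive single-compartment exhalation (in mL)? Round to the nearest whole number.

Flow: 44 L/min ÷ 60 = 0.7333 L/s.
R = (PIP − Pplat)/V̇ = (33.8 − 28.7) / 0.7333 = 5.1/0.7333 = 6.955 cmH2O·s/L.
C = Vt/(Pplat − PEEP) = 330.0 / (28.7 − 13) = 330.0/15.7 = 21.019 mL/cmH2O.
τ = R × C = 6.955 × 0.02102 L/cmH2O = 0.1462 s.
Fraction remaining = e^(−Te/τ) = e^(−0.23/0.1462) = 0.2074.
Trapped volume = 330.0 × 0.2074 = 68.442 mL.

68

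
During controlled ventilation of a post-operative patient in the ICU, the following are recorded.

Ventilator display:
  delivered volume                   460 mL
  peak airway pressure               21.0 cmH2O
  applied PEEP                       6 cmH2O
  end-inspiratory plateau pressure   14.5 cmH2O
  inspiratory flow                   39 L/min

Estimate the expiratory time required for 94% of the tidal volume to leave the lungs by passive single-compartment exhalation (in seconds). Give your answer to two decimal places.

Flow: 39 L/min ÷ 60 = 0.65 L/s.
R = (PIP − Pplat)/V̇ = (21.0 − 14.5) / 0.65 = 6.5/0.65 = 10.0 cmH2O·s/L.
C = Vt/(Pplat − PEEP) = 460.0 / (14.5 − 6) = 460.0/8.5 = 54.118 mL/cmH2O.
τ = R × C = 10.0 × 0.05412 L/cmH2O = 0.5412 s.
t = −τ·ln(1 − 0.94) = −0.5412·ln(0.06) = 1.523 s.

1.52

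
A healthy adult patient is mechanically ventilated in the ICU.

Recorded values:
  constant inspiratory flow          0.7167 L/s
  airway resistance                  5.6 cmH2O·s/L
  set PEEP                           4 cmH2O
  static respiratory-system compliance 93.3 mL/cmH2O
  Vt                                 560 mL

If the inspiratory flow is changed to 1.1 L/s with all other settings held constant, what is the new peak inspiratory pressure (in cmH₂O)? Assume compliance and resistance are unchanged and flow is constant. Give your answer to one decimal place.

PIP = Vt/C + R·V̇ + PEEP (constant-flow equation of motion).
Only the resistive term changes: ΔPIP = R × ΔV̇ = 5.6 × (1.1 − 0.7167) = 5.6 × 0.3833 = 2.146 cmH2O.
Original PIP = 560/93.3 + 5.6×0.7167 + 4 = 14.016 cmH2O; new PIP = 14.016 + (2.146) = 16.162 cmH2O.

16.2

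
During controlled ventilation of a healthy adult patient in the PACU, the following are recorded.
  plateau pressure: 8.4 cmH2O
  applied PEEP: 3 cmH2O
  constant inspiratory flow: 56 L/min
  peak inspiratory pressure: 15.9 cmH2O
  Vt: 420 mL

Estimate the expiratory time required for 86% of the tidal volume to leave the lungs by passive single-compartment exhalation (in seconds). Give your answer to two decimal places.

Flow: 56 L/min ÷ 60 = 0.9333 L/s.
R = (PIP − Pplat)/V̇ = (15.9 − 8.4) / 0.9333 = 7.5/0.9333 = 8.036 cmH2O·s/L.
C = Vt/(Pplat − PEEP) = 420.0 / (8.4 − 3) = 420.0/5.4 = 77.778 mL/cmH2O.
τ = R × C = 8.036 × 0.07778 L/cmH2O = 0.625 s.
t = −τ·ln(1 − 0.86) = −0.625·ln(0.14) = 1.229 s.

1.23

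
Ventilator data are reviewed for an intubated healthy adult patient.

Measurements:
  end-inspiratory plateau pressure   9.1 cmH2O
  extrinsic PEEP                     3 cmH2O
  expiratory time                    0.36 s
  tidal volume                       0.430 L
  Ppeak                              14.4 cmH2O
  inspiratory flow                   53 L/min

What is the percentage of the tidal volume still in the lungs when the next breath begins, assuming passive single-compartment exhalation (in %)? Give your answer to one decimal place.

42.7

Flow: 53 L/min ÷ 60 = 0.8833 L/s.
R = (PIP − Pplat)/V̇ = (14.4 − 9.1) / 0.8833 = 5.3/0.8833 = 6.0 cmH2O·s/L.
C = Vt/(Pplat − PEEP) = 430.0 / (9.1 − 3) = 430.0/6.1 = 70.492 mL/cmH2O.
τ = R × C = 6.0 × 0.07049 L/cmH2O = 0.4229 s.
Fraction remaining at end-expiration = e^(−Te/τ) = e^(−0.36/0.4229) = 0.4269 → 42.69%.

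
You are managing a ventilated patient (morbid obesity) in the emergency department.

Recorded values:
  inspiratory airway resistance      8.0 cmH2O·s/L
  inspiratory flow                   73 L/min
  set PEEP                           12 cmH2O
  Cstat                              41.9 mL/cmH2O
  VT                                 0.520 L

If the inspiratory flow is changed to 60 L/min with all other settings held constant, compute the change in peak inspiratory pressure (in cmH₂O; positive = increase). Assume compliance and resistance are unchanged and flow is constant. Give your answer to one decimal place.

Flow: 73 L/min ÷ 60 = 1.2167 L/s.
New flow: 60 L/min ÷ 60 = 1 L/s.
PIP = Vt/C + R·V̇ + PEEP (constant-flow equation of motion).
Only the resistive term changes: ΔPIP = R × ΔV̇ = 8.0 × (1 − 1.2167) = 8.0 × -0.2167 = -1.734 cmH2O.

-1.7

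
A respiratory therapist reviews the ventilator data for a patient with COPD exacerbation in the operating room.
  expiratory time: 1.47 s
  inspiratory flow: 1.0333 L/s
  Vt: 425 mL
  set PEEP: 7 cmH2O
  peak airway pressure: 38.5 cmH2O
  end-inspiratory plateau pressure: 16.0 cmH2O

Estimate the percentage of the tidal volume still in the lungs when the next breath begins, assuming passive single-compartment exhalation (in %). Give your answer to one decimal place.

23.9

R = (PIP − Pplat)/V̇ = (38.5 − 16.0) / 1.0333 = 22.5/1.0333 = 21.775 cmH2O·s/L.
C = Vt/(Pplat − PEEP) = 425.0 / (16.0 − 7) = 425.0/9.0 = 47.222 mL/cmH2O.
τ = R × C = 21.775 × 0.04722 L/cmH2O = 1.028 s.
Fraction remaining at end-expiration = e^(−Te/τ) = e^(−1.47/1.028) = 0.2393 → 23.93%.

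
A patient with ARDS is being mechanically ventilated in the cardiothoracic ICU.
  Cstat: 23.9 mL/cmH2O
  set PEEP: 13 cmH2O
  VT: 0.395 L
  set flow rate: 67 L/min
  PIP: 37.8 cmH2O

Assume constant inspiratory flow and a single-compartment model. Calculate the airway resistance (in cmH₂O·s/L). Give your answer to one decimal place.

7.4

Flow: 67 L/min ÷ 60 = 1.1167 L/s.
Equation of motion (constant flow): PIP = Vt/C + R·V̇ + PEEP.
R·V̇ = PIP − Vt/C − PEEP = 37.8 − 395/23.9 − 13 = 37.8 − 16.527 − 13 = 8.273 cmH2O.
R = 8.273 / 1.1167 = 7.408 cmH2O·s/L.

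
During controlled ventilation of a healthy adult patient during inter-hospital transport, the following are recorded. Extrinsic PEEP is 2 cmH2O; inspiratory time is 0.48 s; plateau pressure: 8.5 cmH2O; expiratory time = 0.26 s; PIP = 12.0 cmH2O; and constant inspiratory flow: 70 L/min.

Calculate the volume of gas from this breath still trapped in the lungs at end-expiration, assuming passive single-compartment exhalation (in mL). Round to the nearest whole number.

Flow: 70 L/min ÷ 60 = 1.1667 L/s.
Vt = flow × Ti = 1.1667 L/s × 0.48 s × 1000 mL/L = 560.02 mL.
R = (PIP − Pplat)/V̇ = (12.0 − 8.5) / 1.1667 = 3.5/1.1667 = 3.0 cmH2O·s/L.
C = Vt/(Pplat − PEEP) = 560.02 / (8.5 − 2) = 560.02/6.5 = 86.157 mL/cmH2O.
τ = R × C = 3.0 × 0.08616 L/cmH2O = 0.2585 s.
Fraction remaining = e^(−Te/τ) = e^(−0.26/0.2585) = 0.3658.
Trapped volume = 560.02 × 0.3658 = 204.86 mL.

205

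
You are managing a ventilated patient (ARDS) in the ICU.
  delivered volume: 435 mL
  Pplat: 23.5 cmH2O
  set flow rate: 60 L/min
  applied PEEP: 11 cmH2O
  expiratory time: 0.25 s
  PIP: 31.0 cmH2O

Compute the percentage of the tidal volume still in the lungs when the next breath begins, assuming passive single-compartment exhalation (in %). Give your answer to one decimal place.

Flow: 60 L/min ÷ 60 = 1 L/s.
R = (PIP − Pplat)/V̇ = (31.0 − 23.5) / 1 = 7.5/1 = 7.5 cmH2O·s/L.
C = Vt/(Pplat − PEEP) = 435.0 / (23.5 − 11) = 435.0/12.5 = 34.8 mL/cmH2O.
τ = R × C = 7.5 × 0.0348 L/cmH2O = 0.261 s.
Fraction remaining at end-expiration = e^(−Te/τ) = e^(−0.25/0.261) = 0.3837 → 38.37%.

38.4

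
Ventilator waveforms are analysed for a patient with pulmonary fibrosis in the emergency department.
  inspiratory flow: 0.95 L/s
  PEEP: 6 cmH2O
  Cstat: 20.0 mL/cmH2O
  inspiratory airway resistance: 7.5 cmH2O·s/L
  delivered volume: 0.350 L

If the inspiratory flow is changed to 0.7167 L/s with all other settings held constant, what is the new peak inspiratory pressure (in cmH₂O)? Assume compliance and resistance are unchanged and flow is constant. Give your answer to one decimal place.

PIP = Vt/C + R·V̇ + PEEP (constant-flow equation of motion).
Only the resistive term changes: ΔPIP = R × ΔV̇ = 7.5 × (0.7167 − 0.95) = 7.5 × -0.2333 = -1.75 cmH2O.
Original PIP = 350/20.0 + 7.5×0.95 + 6 = 30.625 cmH2O; new PIP = 30.625 + (-1.75) = 28.875 cmH2O.

28.9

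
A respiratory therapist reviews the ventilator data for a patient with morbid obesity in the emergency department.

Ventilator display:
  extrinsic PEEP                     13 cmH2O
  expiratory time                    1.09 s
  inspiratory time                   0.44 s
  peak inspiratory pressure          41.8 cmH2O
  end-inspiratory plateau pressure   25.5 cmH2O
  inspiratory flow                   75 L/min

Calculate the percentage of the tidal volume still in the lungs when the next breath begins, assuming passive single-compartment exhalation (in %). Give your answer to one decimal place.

Flow: 75 L/min ÷ 60 = 1.25 L/s.
Vt = flow × Ti = 1.25 L/s × 0.44 s × 1000 mL/L = 550.0 mL.
R = (PIP − Pplat)/V̇ = (41.8 − 25.5) / 1.25 = 16.3/1.25 = 13.04 cmH2O·s/L.
C = Vt/(Pplat − PEEP) = 550.0 / (25.5 − 13) = 550.0/12.5 = 44.0 mL/cmH2O.
τ = R × C = 13.04 × 0.044 L/cmH2O = 0.5738 s.
Fraction remaining at end-expiration = e^(−Te/τ) = e^(−1.09/0.5738) = 0.1496 → 14.96%.

15.0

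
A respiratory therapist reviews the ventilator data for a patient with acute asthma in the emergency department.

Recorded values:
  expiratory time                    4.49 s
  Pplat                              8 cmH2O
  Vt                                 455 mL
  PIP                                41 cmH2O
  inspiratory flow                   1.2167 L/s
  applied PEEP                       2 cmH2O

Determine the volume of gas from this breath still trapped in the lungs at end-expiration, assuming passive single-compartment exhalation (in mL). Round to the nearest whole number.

R = (PIP − Pplat)/V̇ = (41 − 8) / 1.2167 = 33.0/1.2167 = 27.123 cmH2O·s/L.
C = Vt/(Pplat − PEEP) = 455.0 / (8 − 2) = 455.0/6.0 = 75.833 mL/cmH2O.
τ = R × C = 27.123 × 0.07583 L/cmH2O = 2.057 s.
Fraction remaining = e^(−Te/τ) = e^(−4.49/2.057) = 0.1127.
Trapped volume = 455.0 × 0.1127 = 51.279 mL.

51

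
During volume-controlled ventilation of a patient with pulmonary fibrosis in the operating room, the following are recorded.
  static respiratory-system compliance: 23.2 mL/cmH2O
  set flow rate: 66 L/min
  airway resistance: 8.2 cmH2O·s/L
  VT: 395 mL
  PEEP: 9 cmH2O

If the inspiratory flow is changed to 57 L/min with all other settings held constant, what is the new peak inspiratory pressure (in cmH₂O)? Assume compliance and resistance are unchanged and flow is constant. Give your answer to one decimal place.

Flow: 66 L/min ÷ 60 = 1.1 L/s.
New flow: 57 L/min ÷ 60 = 0.95 L/s.
PIP = Vt/C + R·V̇ + PEEP (constant-flow equation of motion).
Only the resistive term changes: ΔPIP = R × ΔV̇ = 8.2 × (0.95 − 1.1) = 8.2 × -0.15 = -1.23 cmH2O.
Original PIP = 395/23.2 + 8.2×1.1 + 9 = 35.046 cmH2O; new PIP = 35.046 + (-1.23) = 33.816 cmH2O.

33.8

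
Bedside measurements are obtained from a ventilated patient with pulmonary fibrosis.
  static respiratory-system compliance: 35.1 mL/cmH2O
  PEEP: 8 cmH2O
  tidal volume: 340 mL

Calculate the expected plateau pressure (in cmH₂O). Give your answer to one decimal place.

17.7

Pplat = PEEP + Vt / Cstat = 8 + 340 / 35.1 = 8 + 9.687 = 17.687 cmH2O.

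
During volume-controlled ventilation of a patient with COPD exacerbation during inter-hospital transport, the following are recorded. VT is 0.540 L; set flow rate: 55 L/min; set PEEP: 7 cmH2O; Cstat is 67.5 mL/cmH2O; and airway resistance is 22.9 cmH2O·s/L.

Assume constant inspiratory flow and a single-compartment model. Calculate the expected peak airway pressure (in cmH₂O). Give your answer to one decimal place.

36.0

Flow: 55 L/min ÷ 60 = 0.9167 L/s.
Equation of motion (constant flow): PIP = Vt/C + R·V̇ + PEEP.
PIP = 540/67.5 + 22.9×0.9167 + 7 = 8.0 + 20.992 + 7 = 35.992 cmH2O.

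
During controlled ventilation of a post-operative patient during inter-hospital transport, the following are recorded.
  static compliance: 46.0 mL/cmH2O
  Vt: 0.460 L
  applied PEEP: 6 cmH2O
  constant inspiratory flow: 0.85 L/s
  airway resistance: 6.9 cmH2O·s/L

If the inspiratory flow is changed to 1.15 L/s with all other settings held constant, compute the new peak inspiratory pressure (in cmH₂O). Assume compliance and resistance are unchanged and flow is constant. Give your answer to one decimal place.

PIP = Vt/C + R·V̇ + PEEP (constant-flow equation of motion).
Only the resistive term changes: ΔPIP = R × ΔV̇ = 6.9 × (1.15 − 0.85) = 6.9 × 0.3 = 2.07 cmH2O.
Original PIP = 460/46.0 + 6.9×0.85 + 6 = 21.865 cmH2O; new PIP = 21.865 + (2.07) = 23.935 cmH2O.

23.9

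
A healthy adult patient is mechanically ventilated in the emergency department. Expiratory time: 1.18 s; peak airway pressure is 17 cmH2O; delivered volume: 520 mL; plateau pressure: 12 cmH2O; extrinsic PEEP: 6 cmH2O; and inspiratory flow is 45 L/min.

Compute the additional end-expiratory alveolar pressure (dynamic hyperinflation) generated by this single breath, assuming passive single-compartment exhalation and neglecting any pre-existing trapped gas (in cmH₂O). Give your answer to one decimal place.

0.8

Flow: 45 L/min ÷ 60 = 0.75 L/s.
R = (PIP − Pplat)/V̇ = (17 − 12) / 0.75 = 5.0/0.75 = 6.667 cmH2O·s/L.
C = Vt/(Pplat − PEEP) = 520.0 / (12 − 6) = 520.0/6.0 = 86.667 mL/cmH2O.
τ = R × C = 6.667 × 0.08667 L/cmH2O = 0.5778 s.
Fraction remaining = e^(−Te/τ) = e^(−1.18/0.5778) = 0.1297; trapped volume = 520.0 × 0.1297 = 67.444 mL.
Additional alveolar pressure from trapping ≈ V_trapped / C = 67.444 / 86.667 = 0.7782 cmH2O.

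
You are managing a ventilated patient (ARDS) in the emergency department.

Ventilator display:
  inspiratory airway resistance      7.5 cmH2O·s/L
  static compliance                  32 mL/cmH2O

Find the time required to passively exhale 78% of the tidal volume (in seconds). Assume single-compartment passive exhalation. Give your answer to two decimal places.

τ = R × C = 7.5 × 32 mL/cmH2O = 7.5 × 0.032 L/cmH2O = 0.24 s.
Exhaled fraction f = 1 − e^(−t/τ) → t = −τ·ln(1 − f) = −0.24·ln(0.22) = 0.3634 s.

0.36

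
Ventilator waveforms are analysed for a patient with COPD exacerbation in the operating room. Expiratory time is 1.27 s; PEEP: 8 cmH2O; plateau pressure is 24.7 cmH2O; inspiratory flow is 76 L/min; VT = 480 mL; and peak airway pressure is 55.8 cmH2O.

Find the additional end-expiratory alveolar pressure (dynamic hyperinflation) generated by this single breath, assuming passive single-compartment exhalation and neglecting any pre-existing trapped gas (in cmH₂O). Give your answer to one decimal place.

Flow: 76 L/min ÷ 60 = 1.2667 L/s.
R = (PIP − Pplat)/V̇ = (55.8 − 24.7) / 1.2667 = 31.1/1.2667 = 24.552 cmH2O·s/L.
C = Vt/(Pplat − PEEP) = 480.0 / (24.7 − 8) = 480.0/16.7 = 28.743 mL/cmH2O.
τ = R × C = 24.552 × 0.02874 L/cmH2O = 0.7056 s.
Fraction remaining = e^(−Te/τ) = e^(−1.27/0.7056) = 0.1653; trapped volume = 480.0 × 0.1653 = 79.344 mL.
Additional alveolar pressure from trapping ≈ V_trapped / C = 79.344 / 28.743 = 2.76 cmH2O.

2.8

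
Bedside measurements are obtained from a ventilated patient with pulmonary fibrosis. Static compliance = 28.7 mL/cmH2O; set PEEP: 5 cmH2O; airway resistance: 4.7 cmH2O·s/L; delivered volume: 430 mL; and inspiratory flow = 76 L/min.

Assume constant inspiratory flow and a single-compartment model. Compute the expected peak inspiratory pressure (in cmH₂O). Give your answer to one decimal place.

25.9

Flow: 76 L/min ÷ 60 = 1.2667 L/s.
Equation of motion (constant flow): PIP = Vt/C + R·V̇ + PEEP.
PIP = 430/28.7 + 4.7×1.2667 + 5 = 14.983 + 5.953 + 5 = 25.936 cmH2O.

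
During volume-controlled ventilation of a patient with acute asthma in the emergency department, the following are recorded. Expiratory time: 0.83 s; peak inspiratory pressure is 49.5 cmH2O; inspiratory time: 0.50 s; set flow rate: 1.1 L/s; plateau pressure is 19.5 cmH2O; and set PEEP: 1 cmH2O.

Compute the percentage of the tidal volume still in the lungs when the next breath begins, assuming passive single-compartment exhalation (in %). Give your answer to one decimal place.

Vt = flow × Ti = 1.1 L/s × 0.50 s × 1000 mL/L = 550.0 mL.
R = (PIP − Pplat)/V̇ = (49.5 − 19.5) / 1.1 = 30.0/1.1 = 27.273 cmH2O·s/L.
C = Vt/(Pplat − PEEP) = 550.0 / (19.5 − 1) = 550.0/18.5 = 29.73 mL/cmH2O.
τ = R × C = 27.273 × 0.02973 L/cmH2O = 0.8108 s.
Fraction remaining at end-expiration = e^(−Te/τ) = e^(−0.83/0.8108) = 0.3593 → 35.93%.

35.9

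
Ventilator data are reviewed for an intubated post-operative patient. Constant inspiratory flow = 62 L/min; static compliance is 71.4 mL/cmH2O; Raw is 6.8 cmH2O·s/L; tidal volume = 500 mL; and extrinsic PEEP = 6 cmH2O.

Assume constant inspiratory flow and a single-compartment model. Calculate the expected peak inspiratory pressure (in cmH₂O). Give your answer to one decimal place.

20.0

Flow: 62 L/min ÷ 60 = 1.0333 L/s.
Equation of motion (constant flow): PIP = Vt/C + R·V̇ + PEEP.
PIP = 500/71.4 + 6.8×1.0333 + 6 = 7.003 + 7.026 + 6 = 20.029 cmH2O.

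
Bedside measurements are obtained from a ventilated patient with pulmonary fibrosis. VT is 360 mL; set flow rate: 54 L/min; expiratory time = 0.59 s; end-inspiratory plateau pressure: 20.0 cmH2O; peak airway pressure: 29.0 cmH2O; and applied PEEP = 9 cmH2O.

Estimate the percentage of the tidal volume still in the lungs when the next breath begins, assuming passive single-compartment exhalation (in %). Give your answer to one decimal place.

16.5

Flow: 54 L/min ÷ 60 = 0.9 L/s.
R = (PIP − Pplat)/V̇ = (29.0 − 20.0) / 0.9 = 9.0/0.9 = 10.0 cmH2O·s/L.
C = Vt/(Pplat − PEEP) = 360.0 / (20.0 − 9) = 360.0/11.0 = 32.727 mL/cmH2O.
τ = R × C = 10.0 × 0.03273 L/cmH2O = 0.3273 s.
Fraction remaining at end-expiration = e^(−Te/τ) = e^(−0.59/0.3273) = 0.1649 → 16.49%.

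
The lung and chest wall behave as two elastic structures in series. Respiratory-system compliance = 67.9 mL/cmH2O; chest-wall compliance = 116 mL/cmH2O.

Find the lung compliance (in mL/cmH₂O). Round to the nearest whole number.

164

1/CL = 1/Crs − 1/Ccw.
1/CL = 1/67.9 − 1/116 = 0.006107.
CL = 163.75 mL/cmH2O.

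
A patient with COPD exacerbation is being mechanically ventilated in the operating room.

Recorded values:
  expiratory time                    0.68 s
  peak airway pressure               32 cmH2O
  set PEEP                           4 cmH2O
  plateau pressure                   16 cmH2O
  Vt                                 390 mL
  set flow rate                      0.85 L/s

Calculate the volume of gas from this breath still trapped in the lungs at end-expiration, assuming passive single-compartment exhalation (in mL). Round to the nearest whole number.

128

R = (PIP − Pplat)/V̇ = (32 − 16) / 0.85 = 16.0/0.85 = 18.824 cmH2O·s/L.
C = Vt/(Pplat − PEEP) = 390.0 / (16 − 4) = 390.0/12.0 = 32.5 mL/cmH2O.
τ = R × C = 18.824 × 0.0325 L/cmH2O = 0.6118 s.
Fraction remaining = e^(−Te/τ) = e^(−0.68/0.6118) = 0.3291.
Trapped volume = 390.0 × 0.3291 = 128.35 mL.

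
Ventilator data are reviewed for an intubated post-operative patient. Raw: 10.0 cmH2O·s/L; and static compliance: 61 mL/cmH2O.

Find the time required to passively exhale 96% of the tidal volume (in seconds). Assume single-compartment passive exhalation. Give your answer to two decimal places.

τ = R × C = 10.0 × 61 mL/cmH2O = 10.0 × 0.061 L/cmH2O = 0.61 s.
Exhaled fraction f = 1 − e^(−t/τ) → t = −τ·ln(1 − f) = −0.61·ln(0.04) = 1.964 s.

1.96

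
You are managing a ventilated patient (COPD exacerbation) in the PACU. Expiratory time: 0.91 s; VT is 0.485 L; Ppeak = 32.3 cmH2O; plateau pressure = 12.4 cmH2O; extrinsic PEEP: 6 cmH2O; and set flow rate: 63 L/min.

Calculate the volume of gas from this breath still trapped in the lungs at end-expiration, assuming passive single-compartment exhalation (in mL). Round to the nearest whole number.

257

Flow: 63 L/min ÷ 60 = 1.05 L/s.
R = (PIP − Pplat)/V̇ = (32.3 − 12.4) / 1.05 = 19.9/1.05 = 18.952 cmH2O·s/L.
C = Vt/(Pplat − PEEP) = 485.0 / (12.4 − 6) = 485.0/6.4 = 75.781 mL/cmH2O.
τ = R × C = 18.952 × 0.07578 L/cmH2O = 1.436 s.
Fraction remaining = e^(−Te/τ) = e^(−0.91/1.436) = 0.5306.
Trapped volume = 485.0 × 0.5306 = 257.34 mL.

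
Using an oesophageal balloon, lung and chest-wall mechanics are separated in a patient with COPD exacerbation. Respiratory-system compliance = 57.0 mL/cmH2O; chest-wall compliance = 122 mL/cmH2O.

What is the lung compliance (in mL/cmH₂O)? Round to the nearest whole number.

107

1/CL = 1/Crs − 1/Ccw.
1/CL = 1/57.0 − 1/122 = 0.009347.
CL = 106.99 mL/cmH2O.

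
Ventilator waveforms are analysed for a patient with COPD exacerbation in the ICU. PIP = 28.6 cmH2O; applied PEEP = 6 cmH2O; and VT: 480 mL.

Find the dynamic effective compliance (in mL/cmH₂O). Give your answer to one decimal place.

21.2

Dynamic compliance = Vt / (PIP − PEEP) = 480 / (28.6 − 6) = 480 / 22.6 = 21.239 mL/cmH2O.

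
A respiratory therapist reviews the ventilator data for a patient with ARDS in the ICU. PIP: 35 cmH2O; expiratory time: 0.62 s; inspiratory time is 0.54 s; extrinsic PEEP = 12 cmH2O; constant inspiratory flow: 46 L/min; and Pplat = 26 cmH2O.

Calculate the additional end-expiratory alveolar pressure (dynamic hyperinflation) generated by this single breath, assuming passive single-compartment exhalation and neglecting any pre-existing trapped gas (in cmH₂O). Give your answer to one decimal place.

2.3

Flow: 46 L/min ÷ 60 = 0.7667 L/s.
Vt = flow × Ti = 0.7667 L/s × 0.54 s × 1000 mL/L = 414.02 mL.
R = (PIP − Pplat)/V̇ = (35 − 26) / 0.7667 = 9.0/0.7667 = 11.739 cmH2O·s/L.
C = Vt/(Pplat − PEEP) = 414.02 / (26 − 12) = 414.02/14.0 = 29.573 mL/cmH2O.
τ = R × C = 11.739 × 0.02957 L/cmH2O = 0.3471 s.
Fraction remaining = e^(−Te/τ) = e^(−0.62/0.3471) = 0.1676; trapped volume = 414.02 × 0.1676 = 69.39 mL.
Additional alveolar pressure from trapping ≈ V_trapped / C = 69.39 / 29.573 = 2.346 cmH2O.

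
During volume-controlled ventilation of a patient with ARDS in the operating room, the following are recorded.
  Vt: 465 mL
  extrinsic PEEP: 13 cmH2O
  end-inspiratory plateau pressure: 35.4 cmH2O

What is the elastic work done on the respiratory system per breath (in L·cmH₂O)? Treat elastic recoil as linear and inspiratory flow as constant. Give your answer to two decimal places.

Elastic work ≈ ½ × (Pplat − PEEP) × Vt = 0.5 × (35.4 − 13) × 0.465 L = 0.5 × 22.4 × 0.465 = 5.208 L·cmH2O.

5.21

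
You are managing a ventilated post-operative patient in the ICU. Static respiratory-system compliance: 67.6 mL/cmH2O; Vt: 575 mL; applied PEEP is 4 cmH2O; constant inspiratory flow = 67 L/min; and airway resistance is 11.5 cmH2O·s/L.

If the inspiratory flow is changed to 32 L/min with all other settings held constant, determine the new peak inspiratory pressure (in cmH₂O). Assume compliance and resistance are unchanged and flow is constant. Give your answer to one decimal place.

Flow: 67 L/min ÷ 60 = 1.1167 L/s.
New flow: 32 L/min ÷ 60 = 0.5333 L/s.
PIP = Vt/C + R·V̇ + PEEP (constant-flow equation of motion).
Only the resistive term changes: ΔPIP = R × ΔV̇ = 11.5 × (0.5333 − 1.1167) = 11.5 × -0.5834 = -6.709 cmH2O.
Original PIP = 575/67.6 + 11.5×1.1167 + 4 = 25.348 cmH2O; new PIP = 25.348 + (-6.709) = 18.639 cmH2O.

18.6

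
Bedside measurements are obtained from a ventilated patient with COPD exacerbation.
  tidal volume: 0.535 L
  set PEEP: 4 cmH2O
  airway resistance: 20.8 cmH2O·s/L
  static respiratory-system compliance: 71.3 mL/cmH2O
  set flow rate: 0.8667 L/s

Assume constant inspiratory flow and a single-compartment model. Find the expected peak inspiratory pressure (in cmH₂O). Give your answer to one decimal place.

Equation of motion (constant flow): PIP = Vt/C + R·V̇ + PEEP.
PIP = 535/71.3 + 20.8×0.8667 + 4 = 7.504 + 18.027 + 4 = 29.531 cmH2O.

29.5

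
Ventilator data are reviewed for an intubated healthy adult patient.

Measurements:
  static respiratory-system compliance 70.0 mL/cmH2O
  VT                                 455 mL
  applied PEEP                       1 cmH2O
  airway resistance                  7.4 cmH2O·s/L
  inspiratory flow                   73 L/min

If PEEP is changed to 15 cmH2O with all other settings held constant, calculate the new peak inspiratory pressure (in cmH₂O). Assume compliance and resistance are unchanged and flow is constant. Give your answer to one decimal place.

30.5

Flow: 73 L/min ÷ 60 = 1.2167 L/s.
PIP = Vt/C + R·V̇ + PEEP (constant-flow equation of motion).
Only the baseline term changes: ΔPIP = ΔPEEP = 15 − 1 = 14.0 cmH2O.
Original PIP = 455/70.0 + 7.4×1.2167 + 1 = 16.504 cmH2O; new PIP = 16.504 + (14.0) = 30.504 cmH2O.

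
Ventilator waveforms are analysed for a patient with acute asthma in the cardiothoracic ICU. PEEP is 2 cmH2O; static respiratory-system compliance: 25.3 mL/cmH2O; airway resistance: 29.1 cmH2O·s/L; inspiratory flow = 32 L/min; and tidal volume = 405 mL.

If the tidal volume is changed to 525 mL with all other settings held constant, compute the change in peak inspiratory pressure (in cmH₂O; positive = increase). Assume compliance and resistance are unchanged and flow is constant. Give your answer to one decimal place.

4.7

PIP = Vt/C + R·V̇ + PEEP (constant-flow equation of motion).
Only the elastic term changes: ΔPIP = ΔVt / C = (525 − 405) / 25.3 = 4.743 cmH2O.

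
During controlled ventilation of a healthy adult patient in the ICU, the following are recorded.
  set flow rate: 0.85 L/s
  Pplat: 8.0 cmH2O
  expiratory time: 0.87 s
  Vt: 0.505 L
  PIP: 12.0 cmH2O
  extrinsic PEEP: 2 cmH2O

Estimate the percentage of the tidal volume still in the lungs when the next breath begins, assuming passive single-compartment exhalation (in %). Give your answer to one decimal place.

R = (PIP − Pplat)/V̇ = (12.0 − 8.0) / 0.85 = 4.0/0.85 = 4.706 cmH2O·s/L.
C = Vt/(Pplat − PEEP) = 505.0 / (8.0 − 2) = 505.0/6.0 = 84.167 mL/cmH2O.
τ = R × C = 4.706 × 0.08417 L/cmH2O = 0.3961 s.
Fraction remaining at end-expiration = e^(−Te/τ) = e^(−0.87/0.3961) = 0.1112 → 11.12%.

11.1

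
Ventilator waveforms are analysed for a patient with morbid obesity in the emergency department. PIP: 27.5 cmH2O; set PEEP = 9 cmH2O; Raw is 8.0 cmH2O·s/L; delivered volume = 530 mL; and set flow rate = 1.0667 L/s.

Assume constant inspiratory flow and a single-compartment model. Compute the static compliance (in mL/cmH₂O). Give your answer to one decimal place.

Equation of motion (constant flow): PIP = Vt/C + R·V̇ + PEEP.
Vt/C = PIP − R·V̇ − PEEP = 27.5 − 8.0×1.0667 − 9 = 27.5 − 8.534 − 9 = 9.966 cmH2O.
C = Vt / 9.966 = 530 / 9.966 = 53.181 mL/cmH2O.

53.2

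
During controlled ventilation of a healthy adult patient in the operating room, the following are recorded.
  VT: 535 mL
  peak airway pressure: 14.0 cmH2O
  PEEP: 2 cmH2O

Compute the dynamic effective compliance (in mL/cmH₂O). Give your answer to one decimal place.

44.6

Dynamic compliance = Vt / (PIP − PEEP) = 535 / (14.0 − 2) = 535 / 12.0 = 44.583 mL/cmH2O.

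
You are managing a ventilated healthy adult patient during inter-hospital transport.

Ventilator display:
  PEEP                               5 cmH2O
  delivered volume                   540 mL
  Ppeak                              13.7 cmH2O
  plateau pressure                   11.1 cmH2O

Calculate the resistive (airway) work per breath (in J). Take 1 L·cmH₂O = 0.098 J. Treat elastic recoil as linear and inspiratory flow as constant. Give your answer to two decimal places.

0.14

With constant inspiratory flow the resistive pressure is constant at PIP − Pplat = 13.7 − 11.1 = 2.6 cmH2O, so resistive work = 2.6 × 0.540 = 1.404 L·cmH2O.
× 0.098 J/(L·cmH2O) → 0.1376 J.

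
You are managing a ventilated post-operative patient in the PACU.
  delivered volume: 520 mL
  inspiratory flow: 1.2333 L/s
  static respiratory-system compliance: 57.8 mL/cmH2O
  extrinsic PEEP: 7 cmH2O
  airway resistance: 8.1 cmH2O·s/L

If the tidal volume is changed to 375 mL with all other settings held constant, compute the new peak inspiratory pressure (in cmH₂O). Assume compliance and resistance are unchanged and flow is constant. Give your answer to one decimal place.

PIP = Vt/C + R·V̇ + PEEP (constant-flow equation of motion).
Only the elastic term changes: ΔPIP = ΔVt / C = (375 − 520) / 57.8 = -2.509 cmH2O.
Original PIP = 520/57.8 + 8.1×1.2333 + 7 = 25.986 cmH2O; new PIP = 25.986 + (-2.509) = 23.477 cmH2O.

23.5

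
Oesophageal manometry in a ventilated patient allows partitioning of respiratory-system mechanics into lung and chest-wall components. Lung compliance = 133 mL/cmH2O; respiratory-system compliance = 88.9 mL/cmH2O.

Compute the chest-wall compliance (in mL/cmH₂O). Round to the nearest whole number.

1/Ccw = 1/Crs − 1/CL.
1/Ccw = 1/88.9 − 1/133 = 0.00373.
Ccw = 268.1 mL/cmH2O.

268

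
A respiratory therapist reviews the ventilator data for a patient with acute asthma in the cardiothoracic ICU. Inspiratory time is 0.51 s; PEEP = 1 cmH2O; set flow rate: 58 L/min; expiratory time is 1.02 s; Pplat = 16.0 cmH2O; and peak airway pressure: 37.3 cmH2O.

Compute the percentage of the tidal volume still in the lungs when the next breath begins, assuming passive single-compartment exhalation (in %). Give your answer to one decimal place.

Flow: 58 L/min ÷ 60 = 0.9667 L/s.
Vt = flow × Ti = 0.9667 L/s × 0.51 s × 1000 mL/L = 493.02 mL.
R = (PIP − Pplat)/V̇ = (37.3 − 16.0) / 0.9667 = 21.3/0.9667 = 22.034 cmH2O·s/L.
C = Vt/(Pplat − PEEP) = 493.02 / (16.0 − 1) = 493.02/15.0 = 32.868 mL/cmH2O.
τ = R × C = 22.034 × 0.03287 L/cmH2O = 0.7243 s.
Fraction remaining at end-expiration = e^(−Te/τ) = e^(−1.02/0.7243) = 0.2446 → 24.46%.

24.5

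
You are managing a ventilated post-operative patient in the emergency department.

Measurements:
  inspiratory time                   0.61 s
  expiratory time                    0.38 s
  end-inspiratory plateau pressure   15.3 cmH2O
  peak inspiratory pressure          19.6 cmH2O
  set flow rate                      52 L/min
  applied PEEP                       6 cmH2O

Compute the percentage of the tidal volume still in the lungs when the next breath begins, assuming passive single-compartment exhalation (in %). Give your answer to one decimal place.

26.0

Flow: 52 L/min ÷ 60 = 0.8667 L/s.
Vt = flow × Ti = 0.8667 L/s × 0.61 s × 1000 mL/L = 528.69 mL.
R = (PIP − Pplat)/V̇ = (19.6 − 15.3) / 0.8667 = 4.3/0.8667 = 4.961 cmH2O·s/L.
C = Vt/(Pplat − PEEP) = 528.69 / (15.3 − 6) = 528.69/9.3 = 56.848 mL/cmH2O.
τ = R × C = 4.961 × 0.05685 L/cmH2O = 0.282 s.
Fraction remaining at end-expiration = e^(−Te/τ) = e^(−0.38/0.282) = 0.2599 → 25.99%.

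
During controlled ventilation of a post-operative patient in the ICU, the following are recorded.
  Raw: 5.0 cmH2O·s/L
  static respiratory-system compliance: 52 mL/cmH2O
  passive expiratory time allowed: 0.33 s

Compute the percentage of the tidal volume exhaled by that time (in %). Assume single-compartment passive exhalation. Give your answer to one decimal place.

τ = R × C = 5.0 × 52 mL/cmH2O = 5.0 × 0.052 L/cmH2O = 0.26 s.
Passive exhalation: V(t)/V₀ = e^(−t/τ) = e^(−0.33/0.26) = 0.281.
Fraction exhaled = 1 − 0.281 = 0.719 → 71.9%.

71.9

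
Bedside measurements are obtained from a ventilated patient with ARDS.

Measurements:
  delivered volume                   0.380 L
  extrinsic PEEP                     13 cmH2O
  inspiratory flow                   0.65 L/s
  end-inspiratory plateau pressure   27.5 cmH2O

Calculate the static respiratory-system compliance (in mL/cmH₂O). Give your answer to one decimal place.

26.2

Cstat = Vt / (Pplat − PEEP) = 380 / (27.5 − 13) = 380 / 14.5 = 26.207 mL/cmH2O.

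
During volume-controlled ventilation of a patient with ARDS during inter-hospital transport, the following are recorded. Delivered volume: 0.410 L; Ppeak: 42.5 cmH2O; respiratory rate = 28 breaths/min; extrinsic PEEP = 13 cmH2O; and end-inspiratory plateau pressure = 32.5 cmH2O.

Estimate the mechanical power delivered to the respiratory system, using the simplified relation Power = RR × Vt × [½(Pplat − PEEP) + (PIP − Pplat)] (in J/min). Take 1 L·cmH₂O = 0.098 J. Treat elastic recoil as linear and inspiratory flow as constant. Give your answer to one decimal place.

22.2

Per-breath work = Vt × [½(Pplat−PEEP) + (PIP−Pplat)] = 0.410 × [0.5×19.5 + 10.0] = 0.410 × 19.75 = 8.098 L·cmH2O.
Power = 28 × 8.098 = 226.74 L·cmH2O/min.
× 0.098 J/(L·cmH2O) → 22.221 J/min.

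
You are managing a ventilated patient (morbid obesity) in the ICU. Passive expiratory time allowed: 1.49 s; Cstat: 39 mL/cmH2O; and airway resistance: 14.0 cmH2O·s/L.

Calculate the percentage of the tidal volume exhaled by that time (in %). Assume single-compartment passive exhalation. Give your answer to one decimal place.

93.5

τ = R × C = 14.0 × 39 mL/cmH2O = 14.0 × 0.039 L/cmH2O = 0.546 s.
Passive exhalation: V(t)/V₀ = e^(−t/τ) = e^(−1.49/0.546) = 0.06529.
Fraction exhaled = 1 − 0.06529 = 0.9347 → 93.47%.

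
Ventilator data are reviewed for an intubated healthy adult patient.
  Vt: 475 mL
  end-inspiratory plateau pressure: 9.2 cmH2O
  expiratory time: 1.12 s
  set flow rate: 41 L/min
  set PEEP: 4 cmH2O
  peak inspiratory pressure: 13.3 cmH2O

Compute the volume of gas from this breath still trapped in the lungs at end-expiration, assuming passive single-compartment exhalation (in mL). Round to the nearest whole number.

62

Flow: 41 L/min ÷ 60 = 0.6833 L/s.
R = (PIP − Pplat)/V̇ = (13.3 − 9.2) / 0.6833 = 4.1/0.6833 = 6.0 cmH2O·s/L.
C = Vt/(Pplat − PEEP) = 475.0 / (9.2 − 4) = 475.0/5.2 = 91.346 mL/cmH2O.
τ = R × C = 6.0 × 0.09135 L/cmH2O = 0.5481 s.
Fraction remaining = e^(−Te/τ) = e^(−1.12/0.5481) = 0.1296.
Trapped volume = 475.0 × 0.1296 = 61.56 mL.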